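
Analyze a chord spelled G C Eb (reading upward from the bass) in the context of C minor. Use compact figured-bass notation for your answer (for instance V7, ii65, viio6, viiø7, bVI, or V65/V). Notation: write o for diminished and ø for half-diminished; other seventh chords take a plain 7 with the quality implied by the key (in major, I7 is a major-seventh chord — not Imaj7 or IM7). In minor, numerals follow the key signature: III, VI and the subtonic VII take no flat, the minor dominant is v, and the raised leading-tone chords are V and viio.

The pitches C-Eb-G form a minor triad rooted on C.
In C minor, C is the tonic; the diatonic minor triad there is i.
With G in the bass the chord is in second inversion, so the figured bass is 64.

i64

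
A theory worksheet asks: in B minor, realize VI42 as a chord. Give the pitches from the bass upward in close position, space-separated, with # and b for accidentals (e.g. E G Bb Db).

F# G B D

In B minor, the submediant is G, and the diatonic chord built there is a major seventh chord.
Stacking thirds from G gives G-B-D-F#.
With the 42 figure the chord is in third inversion; from the bass F# upward in close position it reads F#-G-B-D.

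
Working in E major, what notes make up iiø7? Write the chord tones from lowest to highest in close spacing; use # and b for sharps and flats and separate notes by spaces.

F# A C E

iiø7 is the half-diminished supertonic seventh, borrowed from the parallel minor. In E major that root is F#.
So the chord is F#-A-C-E.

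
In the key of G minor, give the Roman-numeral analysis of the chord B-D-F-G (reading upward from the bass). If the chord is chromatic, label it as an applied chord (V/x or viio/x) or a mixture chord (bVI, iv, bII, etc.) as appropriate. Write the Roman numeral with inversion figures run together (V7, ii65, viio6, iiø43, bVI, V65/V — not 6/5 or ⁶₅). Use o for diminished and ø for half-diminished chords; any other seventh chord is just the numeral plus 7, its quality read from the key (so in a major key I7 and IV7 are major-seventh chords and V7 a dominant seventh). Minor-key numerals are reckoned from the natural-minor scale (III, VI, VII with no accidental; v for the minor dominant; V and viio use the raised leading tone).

Stacked in thirds the chord is G-B-D-F: a dominant seventh chord on G.
G is not a diatonic chord root with this quality in G minor, but it lies a perfect fifth above C (iv), so the chord functions as an applied dominant of iv.
With B in the bass the chord is in first inversion, so the figured bass is 65.

V65/iv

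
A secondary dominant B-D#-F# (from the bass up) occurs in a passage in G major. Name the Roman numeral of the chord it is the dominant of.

vi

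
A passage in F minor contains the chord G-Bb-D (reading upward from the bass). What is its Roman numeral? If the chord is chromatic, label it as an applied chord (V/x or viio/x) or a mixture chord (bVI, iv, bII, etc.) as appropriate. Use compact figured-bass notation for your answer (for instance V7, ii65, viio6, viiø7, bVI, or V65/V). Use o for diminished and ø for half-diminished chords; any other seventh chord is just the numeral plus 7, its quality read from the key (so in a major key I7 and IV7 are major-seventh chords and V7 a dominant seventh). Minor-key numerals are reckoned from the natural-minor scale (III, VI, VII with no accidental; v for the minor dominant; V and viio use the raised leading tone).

Stacked in thirds the chord is G-Bb-D: a minor triad on G.
G is the second degree of F minor. This is the minor supertonic, borrowed from the parallel major (the Dorian ii).

ii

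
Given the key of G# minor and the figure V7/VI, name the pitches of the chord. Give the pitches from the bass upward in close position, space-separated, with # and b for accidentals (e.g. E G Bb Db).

B D# F# A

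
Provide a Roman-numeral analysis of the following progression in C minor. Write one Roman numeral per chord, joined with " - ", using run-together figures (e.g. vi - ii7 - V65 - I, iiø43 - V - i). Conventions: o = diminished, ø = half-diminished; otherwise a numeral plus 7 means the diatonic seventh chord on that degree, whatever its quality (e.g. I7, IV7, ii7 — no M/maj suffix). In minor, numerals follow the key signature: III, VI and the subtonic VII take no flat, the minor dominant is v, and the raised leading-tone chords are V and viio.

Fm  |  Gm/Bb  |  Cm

iv - v6 - i

Fm has root F, degree 4 in C minor, so iv.
Gm/Bb: root G is the dominant; minor triad there is v6.
Cm: root C is the tonic; minor triad there is i.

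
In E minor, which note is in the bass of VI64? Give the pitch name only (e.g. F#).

VI in E minor has root C; the chord is C-E-G.
The figure 64 means second inversion — the fifth is in the bass.

G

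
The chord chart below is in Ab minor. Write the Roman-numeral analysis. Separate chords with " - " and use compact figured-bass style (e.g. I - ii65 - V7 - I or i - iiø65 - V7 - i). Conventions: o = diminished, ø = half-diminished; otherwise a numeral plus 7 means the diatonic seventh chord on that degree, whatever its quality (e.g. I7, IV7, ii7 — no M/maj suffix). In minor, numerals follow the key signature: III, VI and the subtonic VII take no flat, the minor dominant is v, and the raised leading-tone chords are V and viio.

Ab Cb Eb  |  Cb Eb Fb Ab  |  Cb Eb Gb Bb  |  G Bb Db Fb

Ab-Cb-Eb: minor triad on Ab = scale degree 1 → i.
Cb-Eb-Fb-Ab: root Fb is the submediant; major seventh chord there is VI43.
Cb-Eb-Gb-Bb: major seventh chord on Cb = scale degree 3 → III7.
G-Bb-Db-Fb: root G is the leading tone; fully diminished seventh chord there is viio7.

i - VI43 - III7 - viio7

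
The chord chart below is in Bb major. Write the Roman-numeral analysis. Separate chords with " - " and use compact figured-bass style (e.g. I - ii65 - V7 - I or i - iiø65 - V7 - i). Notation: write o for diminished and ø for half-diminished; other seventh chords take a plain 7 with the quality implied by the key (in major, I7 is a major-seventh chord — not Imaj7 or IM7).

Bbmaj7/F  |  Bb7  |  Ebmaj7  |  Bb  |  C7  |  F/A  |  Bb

Bbmaj7/F: root Bb is the tonic; major seventh chord there is I43.
Bb7 is the secondary dominant of IV (dominant seventh chord on Bb): V7/IV.
Ebmaj7: root Eb is the subdominant; major seventh chord there is IV7.
Bb has root Bb, degree 1 in Bb major, so I.
C7 is the secondary dominant of V (dominant seventh chord on C): V7/V.
F/A: root F is the dominant; major triad there is V6.
Bb: major triad on Bb = scale degree 1 → I.

I43 - V7/IV - IV7 - I - V7/V - V6 - I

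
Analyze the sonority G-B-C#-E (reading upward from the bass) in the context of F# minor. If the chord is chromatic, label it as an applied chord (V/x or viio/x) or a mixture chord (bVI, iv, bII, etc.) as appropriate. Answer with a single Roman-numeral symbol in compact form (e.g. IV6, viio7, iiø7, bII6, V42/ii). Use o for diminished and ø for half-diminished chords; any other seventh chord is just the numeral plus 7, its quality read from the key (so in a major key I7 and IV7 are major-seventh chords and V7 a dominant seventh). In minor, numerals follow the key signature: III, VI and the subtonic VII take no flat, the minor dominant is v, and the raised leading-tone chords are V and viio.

viiø43/VI

Stacked in thirds the chord is C#-E-G-B: a half-diminished seventh chord on C#.
C# sits a half step below D (VI in F# minor); a diminished chord there is the applied leading-tone chord of VI.
With G in the bass the chord is in second inversion, so the figured bass is 43.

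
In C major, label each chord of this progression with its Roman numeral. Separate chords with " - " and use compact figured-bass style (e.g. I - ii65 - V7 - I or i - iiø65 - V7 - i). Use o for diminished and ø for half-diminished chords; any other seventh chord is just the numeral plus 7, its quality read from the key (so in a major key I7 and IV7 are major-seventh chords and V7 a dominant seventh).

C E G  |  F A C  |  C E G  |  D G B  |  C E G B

I - IV - I - V64 - I7

C-E-G: root C is the tonic; major triad there is I.
F-A-C has root F, degree 4 in C major, so IV.
C-E-G has root C, degree 1 in C major, so I.
D-G-B: major triad on G = scale degree 5 → V64.
C-E-G-B: major seventh chord on C = scale degree 1 → I7.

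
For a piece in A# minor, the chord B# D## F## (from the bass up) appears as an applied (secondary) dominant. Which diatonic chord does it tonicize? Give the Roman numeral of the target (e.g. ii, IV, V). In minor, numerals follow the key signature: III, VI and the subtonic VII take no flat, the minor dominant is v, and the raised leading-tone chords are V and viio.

The chord is a major triad on B#.
A dominant resolves down a perfect fifth: B# → E#. In A# minor, E# is scale degree 5, i.e. V.

V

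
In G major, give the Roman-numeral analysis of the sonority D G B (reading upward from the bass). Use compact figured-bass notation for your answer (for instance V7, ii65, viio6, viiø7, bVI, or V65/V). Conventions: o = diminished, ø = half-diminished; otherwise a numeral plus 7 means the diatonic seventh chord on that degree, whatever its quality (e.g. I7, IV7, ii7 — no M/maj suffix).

Stacked in thirds the chord is G-B-D: a major triad on G.
In G major, G is the tonic; the diatonic major triad there is I.
With D in the bass the chord is in second inversion, so the figured bass is 64.

I64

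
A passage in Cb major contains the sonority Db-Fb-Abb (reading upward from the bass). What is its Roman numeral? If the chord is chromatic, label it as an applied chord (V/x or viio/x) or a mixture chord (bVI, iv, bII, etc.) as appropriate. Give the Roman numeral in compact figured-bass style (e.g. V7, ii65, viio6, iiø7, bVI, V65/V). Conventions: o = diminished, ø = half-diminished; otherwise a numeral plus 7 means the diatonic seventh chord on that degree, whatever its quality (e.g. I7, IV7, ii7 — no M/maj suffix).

iio

Stacked in thirds the chord is Db-Fb-Abb: a diminished triad on Db.
Db is the second degree of Cb major. This is the diminished supertonic triad, borrowed from the parallel minor.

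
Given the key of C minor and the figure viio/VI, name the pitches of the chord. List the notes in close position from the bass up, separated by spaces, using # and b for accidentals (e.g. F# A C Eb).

G Bb Db

The slash marks an applied leading-tone chord: viio of VI. In C minor, VI is Ab, so the leading tone to it is G, a half step below.
Building a diminished triad on G gives G-Bb-Db.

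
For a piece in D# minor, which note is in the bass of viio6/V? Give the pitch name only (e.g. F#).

The applied chord viio6/V is rooted on G##: G##-B#-D#.
The figure 6 means first inversion — the third is in the bass.

B#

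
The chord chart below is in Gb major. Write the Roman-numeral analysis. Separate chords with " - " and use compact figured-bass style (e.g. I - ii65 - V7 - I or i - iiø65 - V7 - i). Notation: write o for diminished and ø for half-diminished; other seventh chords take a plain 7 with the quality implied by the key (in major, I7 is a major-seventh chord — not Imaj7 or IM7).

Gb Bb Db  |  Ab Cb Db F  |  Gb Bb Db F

I - V43 - I7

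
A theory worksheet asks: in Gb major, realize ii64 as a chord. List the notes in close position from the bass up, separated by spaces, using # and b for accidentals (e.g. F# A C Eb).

Eb Ab Cb

The numeral's case and figure indicate a minor triad. In Gb major its root, the supertonic, is Ab.
That chord is spelled Ab-Cb-Eb.
The figured bass 64 indicates second inversion, placing the fifth (Eb) in the bass: Eb-Ab-Cb.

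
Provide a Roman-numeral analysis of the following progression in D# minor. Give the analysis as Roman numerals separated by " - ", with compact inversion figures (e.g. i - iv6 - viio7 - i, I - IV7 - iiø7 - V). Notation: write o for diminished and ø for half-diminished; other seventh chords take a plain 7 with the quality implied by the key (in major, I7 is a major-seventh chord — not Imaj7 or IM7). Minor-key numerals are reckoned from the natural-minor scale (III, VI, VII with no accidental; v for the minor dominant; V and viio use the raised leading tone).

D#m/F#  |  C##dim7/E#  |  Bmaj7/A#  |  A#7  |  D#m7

D#m/F# has root D#, degree 1 in D# minor, so i6.
C##dim7/E# has root C##, degree 7 in D# minor, so viio65.
Bmaj7/A# has root B, degree 6 in D# minor, so VI42.
A#7 has root A#, degree 5 in D# minor, so V7.
D#m7: root D# is the tonic; minor seventh chord there is i7.

i6 - viio65 - VI42 - V7 - i7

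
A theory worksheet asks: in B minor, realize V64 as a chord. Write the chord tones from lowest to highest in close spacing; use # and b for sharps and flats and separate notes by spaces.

In B minor, scale degree 5 is F#. The dominant is major (leading tone raised), so V is a major triad.
Stacking thirds from F# gives F#-A#-C#.
With the 64 figure the chord is in second inversion; from the bass C# upward in close position it reads C#-F#-A#.

C# F# A#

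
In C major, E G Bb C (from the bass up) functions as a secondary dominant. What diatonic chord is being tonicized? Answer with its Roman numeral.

The chord is a dominant seventh chord on C.
A dominant resolves down a perfect fifth: C → F. In C major, F is scale degree 4, i.e. IV.

IV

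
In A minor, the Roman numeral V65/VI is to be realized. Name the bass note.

The applied chord V65/VI is rooted on C: C-E-G-Bb.
The figure 65 means first inversion — the third is in the bass.

E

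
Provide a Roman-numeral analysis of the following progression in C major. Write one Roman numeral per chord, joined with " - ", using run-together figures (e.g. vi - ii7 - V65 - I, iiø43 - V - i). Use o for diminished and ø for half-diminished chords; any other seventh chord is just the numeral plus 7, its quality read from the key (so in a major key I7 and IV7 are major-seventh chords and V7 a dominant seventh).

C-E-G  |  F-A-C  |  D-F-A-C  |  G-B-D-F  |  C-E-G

C-E-G: root C is the tonic; major triad there is I.
F-A-C has root F, degree 4 in C major, so IV.
D-F-A-C: minor seventh chord on D = scale degree 2 → ii7.
G-B-D-F: dominant seventh chord on G = scale degree 5 → V7.
C-E-G: major triad on C = scale degree 1 → I.

I - IV - ii7 - V7 - I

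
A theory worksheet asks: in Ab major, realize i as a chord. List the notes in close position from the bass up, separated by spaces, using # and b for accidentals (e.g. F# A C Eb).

i is the minor tonic, borrowed from the parallel minor. In Ab major that root is Ab.
So the chord is Ab-Cb-Eb.

Ab Cb Eb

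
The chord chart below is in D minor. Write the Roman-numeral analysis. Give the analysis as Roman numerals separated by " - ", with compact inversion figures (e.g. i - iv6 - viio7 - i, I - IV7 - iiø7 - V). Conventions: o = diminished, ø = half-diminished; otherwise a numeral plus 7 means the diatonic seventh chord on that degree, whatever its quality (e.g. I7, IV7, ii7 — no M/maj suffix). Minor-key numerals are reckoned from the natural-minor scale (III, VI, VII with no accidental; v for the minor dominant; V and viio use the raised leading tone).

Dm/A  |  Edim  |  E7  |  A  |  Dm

i64 - iio - V7/V - V - i

Dm/A has root D, degree 1 in D minor, so i64.
Edim: diminished triad on E = scale degree 2 → iio.
E7 is the secondary dominant of V (dominant seventh chord on E): V7/V.
A has root A, degree 5 in D minor, so V.
Dm has root D, degree 1 in D minor, so i.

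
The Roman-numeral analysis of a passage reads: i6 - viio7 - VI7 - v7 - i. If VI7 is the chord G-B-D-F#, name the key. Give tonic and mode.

VI7 is given as G-B-D-F# — a major seventh chord with root G.
If G is scale degree 6 and the mode makes that degree carry a major seventh chord, the tonic is B and the mode is minor.

B minor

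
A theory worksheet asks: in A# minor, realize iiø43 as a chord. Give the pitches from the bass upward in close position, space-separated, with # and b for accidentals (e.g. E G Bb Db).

F# A# B# D#

The numeral's case and figure indicate a half-diminished seventh chord. In A# minor its root, the supertonic, is B#.
That chord is spelled B#-D#-F#-A#.
With the 43 figure the chord is in second inversion; from the bass F# upward in close position it reads F#-A#-B#-D#.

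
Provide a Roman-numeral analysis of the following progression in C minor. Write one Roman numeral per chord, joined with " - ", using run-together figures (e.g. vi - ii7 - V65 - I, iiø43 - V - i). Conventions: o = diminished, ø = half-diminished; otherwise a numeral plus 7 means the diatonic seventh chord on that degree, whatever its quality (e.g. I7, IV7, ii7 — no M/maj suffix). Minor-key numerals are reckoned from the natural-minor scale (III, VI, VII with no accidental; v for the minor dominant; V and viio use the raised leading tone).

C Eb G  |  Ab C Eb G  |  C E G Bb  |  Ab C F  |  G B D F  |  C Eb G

i - VI7 - V7/iv - iv6 - V7 - i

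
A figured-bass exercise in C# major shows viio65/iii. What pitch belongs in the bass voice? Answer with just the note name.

The applied chord viio65/iii is rooted on D##: D##-F##-A#-C#.
The figure 65 means first inversion — the third is in the bass.

F##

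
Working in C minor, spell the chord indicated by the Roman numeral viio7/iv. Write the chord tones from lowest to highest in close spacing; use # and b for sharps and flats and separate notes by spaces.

E G Bb Db

viio7/iv is a secondary leading-tone chord. The target iv is F in C minor; the applied chord is rooted a semitone below, on E.
Building a fully diminished seventh chord on E gives E-G-Bb-Db.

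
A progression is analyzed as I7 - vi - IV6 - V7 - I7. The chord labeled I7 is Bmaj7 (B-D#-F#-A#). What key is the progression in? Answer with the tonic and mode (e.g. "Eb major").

The chord Bmaj7 is a major seventh chord rooted on B; its label is I7.
If B is scale degree 1 and the mode makes that degree carry a major seventh chord, the tonic is B and the mode is major.

B major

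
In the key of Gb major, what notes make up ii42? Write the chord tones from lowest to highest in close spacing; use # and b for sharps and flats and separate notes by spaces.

The numeral's case and figure indicate a minor seventh chord. In Gb major its root, scale degree 2, is Ab.
Stacking thirds from Ab gives Ab-Cb-Eb-Gb.
With the 42 figure the chord is in third inversion; from the bass Gb upward in close position it reads Gb-Ab-Cb-Eb.

Gb Ab Cb Eb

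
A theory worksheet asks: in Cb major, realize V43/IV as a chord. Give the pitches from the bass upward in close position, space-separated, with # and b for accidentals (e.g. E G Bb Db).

Gb Bbb Cb Eb

V43/IV is a secondary dominant — the dominant seventh of IV. IV in Cb major is Fb, so the applied chord's root is Cb, a perfect fifth above.
Building a dominant seventh chord on Cb gives Cb-Eb-Gb-Bbb.
The figured bass 43 indicates second inversion, placing the fifth (Gb) in the bass: Gb-Bbb-Cb-Eb.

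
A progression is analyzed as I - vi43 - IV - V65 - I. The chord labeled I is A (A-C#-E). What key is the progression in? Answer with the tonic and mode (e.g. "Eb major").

A major

The anchor chord is a major triad on A, labeled I.
If A is scale degree 1 and the mode makes that degree carry a major triad, the tonic is A and the mode is major.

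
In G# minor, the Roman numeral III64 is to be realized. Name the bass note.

F#

III in G# minor has root B; the chord is B-D#-F#.
The figure 64 means second inversion — the fifth is in the bass.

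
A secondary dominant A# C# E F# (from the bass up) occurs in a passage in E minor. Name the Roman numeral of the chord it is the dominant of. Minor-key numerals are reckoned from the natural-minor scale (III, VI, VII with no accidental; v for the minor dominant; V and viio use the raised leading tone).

The chord is a dominant seventh chord on F#.
A dominant resolves down a perfect fifth: F# → B. In E minor, B is scale degree 5, i.e. V.

V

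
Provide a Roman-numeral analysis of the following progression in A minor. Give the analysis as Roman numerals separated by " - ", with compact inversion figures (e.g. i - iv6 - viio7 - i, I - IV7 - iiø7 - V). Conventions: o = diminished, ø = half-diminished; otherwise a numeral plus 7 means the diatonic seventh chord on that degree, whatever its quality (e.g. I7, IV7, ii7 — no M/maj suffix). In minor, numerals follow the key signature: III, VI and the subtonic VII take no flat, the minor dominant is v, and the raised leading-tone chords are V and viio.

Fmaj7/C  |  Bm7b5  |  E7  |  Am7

VI43 - iiø7 - V7 - i7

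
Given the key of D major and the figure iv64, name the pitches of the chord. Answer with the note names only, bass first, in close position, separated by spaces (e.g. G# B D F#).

D G Bb

iv64 is the minor subdominant, borrowed from the parallel minor. In D major that root is G.
So the chord is G-Bb-D, a minor triad.
The figured bass 64 indicates second inversion, placing the fifth (D) in the bass: D-G-Bb.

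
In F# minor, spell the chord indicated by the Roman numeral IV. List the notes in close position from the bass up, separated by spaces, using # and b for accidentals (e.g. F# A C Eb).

Scale degree 4 in F# minor is B; here the chord built on it is altered to a major triad. IV is the major subdominant, borrowed from the parallel major.
So the chord is B-D#-F#, a major triad.

B D# F#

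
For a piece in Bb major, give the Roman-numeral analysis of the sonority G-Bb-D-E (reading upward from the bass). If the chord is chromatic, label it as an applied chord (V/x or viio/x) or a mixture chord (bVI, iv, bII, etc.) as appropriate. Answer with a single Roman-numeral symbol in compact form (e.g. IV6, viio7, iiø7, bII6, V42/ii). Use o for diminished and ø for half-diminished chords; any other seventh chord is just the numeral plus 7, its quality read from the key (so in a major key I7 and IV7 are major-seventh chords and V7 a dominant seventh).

viiø65/V

Stacked in thirds the chord is E-G-Bb-D: a half-diminished seventh chord on E.
E sits a half step below F (V in Bb major); a diminished chord there is the applied leading-tone chord of V.
With G in the bass the chord is in first inversion, so the figured bass is 65.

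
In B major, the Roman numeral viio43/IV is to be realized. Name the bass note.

A

The applied chord viio43/IV is rooted on D#: D#-F#-A-C.
The figure 43 means second inversion — the fifth is in the bass.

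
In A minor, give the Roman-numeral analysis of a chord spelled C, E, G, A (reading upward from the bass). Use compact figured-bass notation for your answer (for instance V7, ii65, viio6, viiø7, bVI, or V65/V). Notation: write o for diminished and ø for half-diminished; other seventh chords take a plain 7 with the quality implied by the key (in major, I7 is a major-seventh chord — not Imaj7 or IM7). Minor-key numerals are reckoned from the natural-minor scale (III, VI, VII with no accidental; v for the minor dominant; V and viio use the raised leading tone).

i65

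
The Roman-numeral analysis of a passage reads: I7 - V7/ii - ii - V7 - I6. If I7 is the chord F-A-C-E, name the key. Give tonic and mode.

The anchor chord is a major seventh chord on F, labeled I7.
If F is scale degree 1 and the mode makes that degree carry a major seventh chord, the tonic is F and the mode is major.

F major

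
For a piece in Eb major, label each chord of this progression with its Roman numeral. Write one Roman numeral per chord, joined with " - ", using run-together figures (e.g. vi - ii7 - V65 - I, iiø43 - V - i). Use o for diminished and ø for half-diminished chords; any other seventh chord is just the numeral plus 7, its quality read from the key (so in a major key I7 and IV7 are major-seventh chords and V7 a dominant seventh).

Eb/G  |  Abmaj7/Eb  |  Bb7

Eb/G has root Eb, degree 1 in Eb major, so I6.
Abmaj7/Eb: root Ab is the subdominant; major seventh chord there is IV43.
Bb7 has root Bb, degree 5 in Eb major, so V7.

I6 - IV43 - V7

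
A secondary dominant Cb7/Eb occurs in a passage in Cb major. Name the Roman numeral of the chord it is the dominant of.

IV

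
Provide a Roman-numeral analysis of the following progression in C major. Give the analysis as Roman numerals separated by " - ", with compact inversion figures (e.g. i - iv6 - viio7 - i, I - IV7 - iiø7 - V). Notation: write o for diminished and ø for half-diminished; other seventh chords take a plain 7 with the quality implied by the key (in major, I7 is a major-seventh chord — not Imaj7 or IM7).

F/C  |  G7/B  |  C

IV64 - V65 - I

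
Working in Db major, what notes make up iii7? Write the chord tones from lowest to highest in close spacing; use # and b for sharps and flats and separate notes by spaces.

F Ab C Eb

The numeral's case and figure indicate a minor seventh chord. In Db major its root, the third degree, is F.
Stacking thirds from F gives F-Ab-C-Eb.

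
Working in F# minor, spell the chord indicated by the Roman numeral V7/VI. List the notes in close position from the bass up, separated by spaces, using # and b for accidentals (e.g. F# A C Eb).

The slash means an applied dominant: we want the dominant of VI. In F# minor, VI is D major, and its dominant is built on A.
Building a dominant seventh chord on A gives A-C#-E-G.

A C# E G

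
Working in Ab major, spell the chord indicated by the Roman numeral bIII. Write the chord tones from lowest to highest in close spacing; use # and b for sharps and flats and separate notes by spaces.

Cb Eb Gb

Scale degree 3 in Ab major is C; lowering it a half step gives Cb. bIII is a major triad on the lowered third degree, borrowed from the parallel minor.
So the chord is Cb-Eb-Gb.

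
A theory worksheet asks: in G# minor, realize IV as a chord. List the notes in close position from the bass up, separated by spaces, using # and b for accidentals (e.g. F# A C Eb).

C# E# G#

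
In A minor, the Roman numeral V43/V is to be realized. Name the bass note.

F#

The applied chord V43/V is rooted on B: B-D#-F#-A.
The figure 43 means second inversion — the fifth is in the bass.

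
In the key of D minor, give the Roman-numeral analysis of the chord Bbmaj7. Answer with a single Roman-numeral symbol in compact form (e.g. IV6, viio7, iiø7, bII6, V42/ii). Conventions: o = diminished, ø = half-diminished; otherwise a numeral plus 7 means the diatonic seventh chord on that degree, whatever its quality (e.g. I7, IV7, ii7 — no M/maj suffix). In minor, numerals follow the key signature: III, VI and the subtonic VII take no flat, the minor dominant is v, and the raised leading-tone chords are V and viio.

Stacked in thirds the chord is Bb-D-F-A: a major seventh chord on Bb.
In D minor, Bb is the submediant; the diatonic major seventh chord there is VI7.

VI7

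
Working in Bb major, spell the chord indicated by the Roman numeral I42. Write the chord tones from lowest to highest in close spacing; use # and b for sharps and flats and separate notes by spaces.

A Bb D F

In Bb major, scale degree 1 is Bb, and the diatonic chord built there is a major seventh chord.
Stacking thirds from Bb gives Bb-D-F-A.
The figured bass 42 indicates third inversion, placing the seventh (A) in the bass: A-Bb-D-F.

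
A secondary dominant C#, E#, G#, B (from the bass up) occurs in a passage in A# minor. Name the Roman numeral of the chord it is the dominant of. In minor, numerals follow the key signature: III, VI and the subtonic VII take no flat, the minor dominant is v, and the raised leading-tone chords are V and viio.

VI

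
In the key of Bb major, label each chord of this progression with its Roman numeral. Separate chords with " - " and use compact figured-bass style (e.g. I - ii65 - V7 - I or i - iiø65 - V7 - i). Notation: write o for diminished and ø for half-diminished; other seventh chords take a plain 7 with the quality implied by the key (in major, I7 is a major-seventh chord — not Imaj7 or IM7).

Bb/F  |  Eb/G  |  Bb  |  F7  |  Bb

I64 - IV6 - I - V7 - I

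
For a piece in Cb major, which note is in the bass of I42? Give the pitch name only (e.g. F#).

Bb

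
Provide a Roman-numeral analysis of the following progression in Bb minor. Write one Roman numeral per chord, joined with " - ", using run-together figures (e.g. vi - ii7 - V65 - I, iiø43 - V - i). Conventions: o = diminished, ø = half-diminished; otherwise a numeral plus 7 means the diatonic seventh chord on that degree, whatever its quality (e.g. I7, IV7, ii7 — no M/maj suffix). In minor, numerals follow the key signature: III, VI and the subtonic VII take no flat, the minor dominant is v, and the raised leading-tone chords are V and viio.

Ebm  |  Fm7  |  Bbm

iv - v7 - i

Ebm: root Eb is the subdominant; minor triad there is iv.
Fm7: root F is the dominant; minor seventh chord there is v7.
Bbm: root Bb is the tonic; minor triad there is i.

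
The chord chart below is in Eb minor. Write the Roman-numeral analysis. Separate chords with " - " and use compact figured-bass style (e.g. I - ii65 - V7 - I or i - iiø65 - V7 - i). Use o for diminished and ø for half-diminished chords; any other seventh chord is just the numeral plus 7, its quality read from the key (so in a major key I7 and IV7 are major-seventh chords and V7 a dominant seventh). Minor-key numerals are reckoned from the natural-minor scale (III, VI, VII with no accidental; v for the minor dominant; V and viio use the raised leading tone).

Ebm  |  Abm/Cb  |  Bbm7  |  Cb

i - iv6 - v7 - VI

Ebm: root Eb is the tonic; minor triad there is i.
Abm/Cb: minor triad on Ab = scale degree 4 → iv6.
Bbm7: minor seventh chord on Bb = scale degree 5 → v7.
Cb: root Cb is the submediant; major triad there is VI.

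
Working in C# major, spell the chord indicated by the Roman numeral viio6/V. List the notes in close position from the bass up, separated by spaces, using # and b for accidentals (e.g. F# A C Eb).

A# C# F##

The slash marks an applied leading-tone chord: viio of V. In C# major, V is G#, so the leading tone to it is F##, a half step below.
Building a diminished triad on F## gives F##-A#-C#.
The figured bass 6 indicates first inversion, placing the third (A#) in the bass: A#-C#-F##.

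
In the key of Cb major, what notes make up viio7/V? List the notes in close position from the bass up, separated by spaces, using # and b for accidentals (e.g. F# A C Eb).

viio7/V is a secondary leading-tone chord. The target V is Gb in Cb major; the applied chord is rooted a semitone below, on F.
Building a fully diminished seventh chord on F gives F-Ab-Cb-Ebb.

F Ab Cb Ebb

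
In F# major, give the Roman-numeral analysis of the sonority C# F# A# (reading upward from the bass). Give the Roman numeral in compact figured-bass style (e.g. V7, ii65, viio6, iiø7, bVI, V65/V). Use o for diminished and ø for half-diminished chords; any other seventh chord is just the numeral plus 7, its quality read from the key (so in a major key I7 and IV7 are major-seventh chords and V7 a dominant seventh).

I64

The pitches F#-A#-C# form a major triad rooted on F#.
F# is scale degree 1 in F# major, and a major triad on that degree is written I.
With C# in the bass the chord is in second inversion, so the figured bass is 64.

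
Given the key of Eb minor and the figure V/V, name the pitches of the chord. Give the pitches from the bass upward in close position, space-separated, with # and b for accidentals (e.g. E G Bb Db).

The slash means an applied dominant: we want the dominant of V. In Eb minor, V is Bb major, and its dominant is built on F.
Building a major triad on F gives F-A-C.

F A C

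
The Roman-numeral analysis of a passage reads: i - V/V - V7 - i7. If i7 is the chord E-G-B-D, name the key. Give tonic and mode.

E minor

i7 is given as E-G-B-D — a minor seventh chord with root E.
If E is scale degree 1 and the mode makes that degree carry a minor seventh chord, the tonic is E and the mode is minor.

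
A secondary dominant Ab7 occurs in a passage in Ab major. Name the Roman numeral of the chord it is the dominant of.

The chord is a dominant seventh chord on Ab.
A dominant resolves down a perfect fifth: Ab → Db. In Ab major, Db is scale degree 4, i.e. IV.

IV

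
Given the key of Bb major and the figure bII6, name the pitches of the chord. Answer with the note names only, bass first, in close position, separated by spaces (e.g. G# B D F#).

Eb Gb Cb

Scale degree 2 in Bb major is C; lowering it a half step gives Cb. bII6 is the Neapolitan sixth — a major triad on the lowered second degree, here in its customary first inversion.
So the chord is Cb-Eb-Gb, a major triad.
The figured bass 6 indicates first inversion, placing the third (Eb) in the bass: Eb-Gb-Cb.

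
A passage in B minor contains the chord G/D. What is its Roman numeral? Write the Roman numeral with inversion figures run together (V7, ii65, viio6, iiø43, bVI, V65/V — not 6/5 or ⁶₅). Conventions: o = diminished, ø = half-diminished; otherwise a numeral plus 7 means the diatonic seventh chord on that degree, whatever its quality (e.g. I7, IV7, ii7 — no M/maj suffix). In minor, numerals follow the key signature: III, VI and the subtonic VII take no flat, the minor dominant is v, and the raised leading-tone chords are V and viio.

The pitches G-B-D form a major triad rooted on G.
In B minor, G is the submediant; the diatonic major triad there is VI.
With D in the bass the chord is in second inversion, so the figured bass is 64.

VI64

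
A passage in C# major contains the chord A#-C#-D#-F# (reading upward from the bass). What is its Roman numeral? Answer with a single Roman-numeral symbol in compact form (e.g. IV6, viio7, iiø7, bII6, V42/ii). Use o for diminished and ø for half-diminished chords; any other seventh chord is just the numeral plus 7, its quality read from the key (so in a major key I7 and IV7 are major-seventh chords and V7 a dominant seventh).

The pitches D#-F#-A#-C# form a minor seventh chord rooted on D#.
In C# major, D# is the supertonic; the diatonic minor seventh chord there is ii7.
With A# in the bass the chord is in second inversion, so the figured bass is 43.

ii43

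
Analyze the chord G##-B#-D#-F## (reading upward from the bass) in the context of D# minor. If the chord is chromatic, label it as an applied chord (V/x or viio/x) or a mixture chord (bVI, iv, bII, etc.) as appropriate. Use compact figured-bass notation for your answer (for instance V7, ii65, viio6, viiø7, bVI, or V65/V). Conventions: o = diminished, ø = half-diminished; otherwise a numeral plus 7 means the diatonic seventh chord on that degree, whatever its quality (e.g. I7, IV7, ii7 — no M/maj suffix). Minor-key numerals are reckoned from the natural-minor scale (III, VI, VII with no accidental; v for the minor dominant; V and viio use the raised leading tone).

viiø7/V

Stacked in thirds the chord is G##-B#-D#-F##: a half-diminished seventh chord on G##.
G## sits a half step below A# (V in D# minor); a diminished chord there is the applied leading-tone chord of V.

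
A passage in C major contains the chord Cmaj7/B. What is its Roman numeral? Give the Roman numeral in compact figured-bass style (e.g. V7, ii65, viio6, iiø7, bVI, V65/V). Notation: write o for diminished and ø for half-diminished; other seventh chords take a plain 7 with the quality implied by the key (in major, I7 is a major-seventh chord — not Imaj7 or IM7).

The pitches C-E-G-B form a major seventh chord rooted on C.
C is scale degree 1 in C major, and a major seventh chord on that degree is written I7.
With B in the bass the chord is in third inversion, so the figured bass is 42.

I42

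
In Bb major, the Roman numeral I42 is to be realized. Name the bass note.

I in Bb major has root Bb; the chord is Bb-D-F-A.
The figure 42 means third inversion — the seventh is in the bass.

A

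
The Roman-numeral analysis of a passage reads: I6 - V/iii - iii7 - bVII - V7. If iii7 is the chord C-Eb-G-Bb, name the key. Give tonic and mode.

iii7 is given as C-Eb-G-Bb — a minor seventh chord with root C.
If C is scale degree 3 and the mode makes that degree carry a minor seventh chord, the tonic is Ab and the mode is major.

Ab major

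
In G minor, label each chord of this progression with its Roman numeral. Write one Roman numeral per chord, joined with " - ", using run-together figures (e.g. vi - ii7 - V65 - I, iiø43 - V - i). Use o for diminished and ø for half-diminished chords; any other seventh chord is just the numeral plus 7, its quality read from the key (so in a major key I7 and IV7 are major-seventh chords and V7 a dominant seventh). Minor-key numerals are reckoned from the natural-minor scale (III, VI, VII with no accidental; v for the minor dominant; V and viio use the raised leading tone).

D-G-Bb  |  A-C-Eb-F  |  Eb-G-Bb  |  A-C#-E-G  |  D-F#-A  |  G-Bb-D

i64 - VII65 - VI - V7/V - V - i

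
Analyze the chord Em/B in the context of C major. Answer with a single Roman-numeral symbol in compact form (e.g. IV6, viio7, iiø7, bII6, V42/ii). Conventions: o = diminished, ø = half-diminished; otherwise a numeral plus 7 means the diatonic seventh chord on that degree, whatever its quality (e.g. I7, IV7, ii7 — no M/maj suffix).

The pitches E-G-B form a minor triad rooted on E.
In C major, E is the mediant; the diatonic minor triad there is iii.
With B in the bass the chord is in second inversion, so the figured bass is 64.

iii64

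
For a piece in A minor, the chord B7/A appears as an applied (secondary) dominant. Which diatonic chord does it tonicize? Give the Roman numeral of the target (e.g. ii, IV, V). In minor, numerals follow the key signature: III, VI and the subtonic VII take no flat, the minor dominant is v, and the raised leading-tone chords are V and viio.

V

The chord is a dominant seventh chord on B.
A dominant resolves down a perfect fifth: B → E. In A minor, E is scale degree 5, i.e. V.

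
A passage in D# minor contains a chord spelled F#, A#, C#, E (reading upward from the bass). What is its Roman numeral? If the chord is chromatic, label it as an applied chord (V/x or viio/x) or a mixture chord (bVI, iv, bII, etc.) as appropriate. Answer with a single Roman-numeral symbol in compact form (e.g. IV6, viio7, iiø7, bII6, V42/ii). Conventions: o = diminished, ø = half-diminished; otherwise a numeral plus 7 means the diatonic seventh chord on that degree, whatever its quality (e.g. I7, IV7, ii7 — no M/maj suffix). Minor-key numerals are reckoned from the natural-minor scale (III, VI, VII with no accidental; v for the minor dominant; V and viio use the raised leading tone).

V7/VI

The pitches F#-A#-C#-E form a dominant seventh chord rooted on F#.
F# is not a diatonic chord root with this quality in D# minor, but it lies a perfect fifth above B (VI), so the chord functions as an applied dominant of VI.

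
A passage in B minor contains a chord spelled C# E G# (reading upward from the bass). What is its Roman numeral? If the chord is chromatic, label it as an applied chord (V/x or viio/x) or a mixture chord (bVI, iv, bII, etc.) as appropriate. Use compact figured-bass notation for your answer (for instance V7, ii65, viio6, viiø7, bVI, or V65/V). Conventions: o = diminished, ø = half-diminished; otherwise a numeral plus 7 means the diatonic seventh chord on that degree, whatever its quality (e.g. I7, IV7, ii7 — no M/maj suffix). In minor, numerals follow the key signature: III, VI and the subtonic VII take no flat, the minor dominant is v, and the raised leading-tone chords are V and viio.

ii

Stacked in thirds the chord is C#-E-G#: a minor triad on C#.
C# is the second degree of B minor. This is the minor supertonic, borrowed from the parallel major (the Dorian ii).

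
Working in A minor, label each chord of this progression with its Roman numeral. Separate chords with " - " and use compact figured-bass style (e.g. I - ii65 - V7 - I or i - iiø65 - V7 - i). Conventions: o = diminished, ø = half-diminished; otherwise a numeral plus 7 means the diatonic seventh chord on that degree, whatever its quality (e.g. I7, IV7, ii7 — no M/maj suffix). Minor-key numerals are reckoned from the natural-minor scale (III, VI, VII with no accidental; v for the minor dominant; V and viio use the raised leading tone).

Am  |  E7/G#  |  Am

Am: root A is the tonic; minor triad there is i.
E7/G#: dominant seventh chord on E = scale degree 5 → V65.
Am: root A is the tonic; minor triad there is i.

i - V65 - i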